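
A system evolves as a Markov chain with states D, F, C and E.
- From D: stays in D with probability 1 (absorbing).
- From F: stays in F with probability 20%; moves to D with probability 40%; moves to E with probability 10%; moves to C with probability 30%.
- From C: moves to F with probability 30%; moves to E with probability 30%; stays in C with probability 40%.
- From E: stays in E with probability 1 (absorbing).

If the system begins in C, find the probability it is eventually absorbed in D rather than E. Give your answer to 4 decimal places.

Let h(s) be the probability of absorption at D starting from transient state s. Then h(D) = 1 and h(E) = 0. By first-step analysis:
h(F) = 0.4·1 + 0.2·h(F) + 0.3·h(C) + 0.1·0
h(C) = 0.3·h(F) + 0.4·h(C) + 0.3·0
Solving: h(F) = 0.6154, h(C) = 0.3077.
Starting from C, the probability is 0.3077.

0.3077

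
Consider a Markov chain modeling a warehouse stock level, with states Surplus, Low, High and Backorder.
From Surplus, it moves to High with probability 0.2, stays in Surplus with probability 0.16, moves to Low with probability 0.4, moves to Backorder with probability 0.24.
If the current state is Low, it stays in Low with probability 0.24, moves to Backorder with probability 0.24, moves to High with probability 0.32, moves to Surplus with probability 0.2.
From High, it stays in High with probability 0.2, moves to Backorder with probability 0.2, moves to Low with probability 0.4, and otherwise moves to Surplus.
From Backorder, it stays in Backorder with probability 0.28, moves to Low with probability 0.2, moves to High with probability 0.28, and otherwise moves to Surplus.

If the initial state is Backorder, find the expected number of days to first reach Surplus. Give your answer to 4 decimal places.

4.5733

Let t(s) be the expected number of days to first reach Surplus from state s, with t(Surplus) = 0. Conditioning on the first day:
t(Low) = 1 + 0.24·t(Low) + 0.32·t(High) + 0.24·t(Backorder)
t(High) = 1 + 0.4·t(Low) + 0.2·t(High) + 0.2·t(Backorder)
t(Backorder) = 1 + 0.2·t(Low) + 0.28·t(High) + 0.28·t(Backorder)
Solving: t(Low) = 4.7724, t(High) = 4.7795, t(Backorder) = 4.5733.
Expected days from Backorder to Surplus: 4.5733.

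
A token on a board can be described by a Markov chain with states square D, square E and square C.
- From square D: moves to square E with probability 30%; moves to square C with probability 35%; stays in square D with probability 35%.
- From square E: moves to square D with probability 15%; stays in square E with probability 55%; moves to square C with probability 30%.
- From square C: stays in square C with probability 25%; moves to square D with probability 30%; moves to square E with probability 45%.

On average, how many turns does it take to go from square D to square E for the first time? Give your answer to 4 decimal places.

2.8758

Let t(s) be the expected number of turns to first reach square E from state s, with t(square E) = 0. Conditioning on the first turn:
t(square D) = 1 + 0.35·t(square D) + 0.35·t(square C)
t(square C) = 1 + 0.3·t(square D) + 0.25·t(square C)
Solving: t(square D) = 2.8758, t(square C) = 2.4837.
Expected turns from square D to square E: 2.8758.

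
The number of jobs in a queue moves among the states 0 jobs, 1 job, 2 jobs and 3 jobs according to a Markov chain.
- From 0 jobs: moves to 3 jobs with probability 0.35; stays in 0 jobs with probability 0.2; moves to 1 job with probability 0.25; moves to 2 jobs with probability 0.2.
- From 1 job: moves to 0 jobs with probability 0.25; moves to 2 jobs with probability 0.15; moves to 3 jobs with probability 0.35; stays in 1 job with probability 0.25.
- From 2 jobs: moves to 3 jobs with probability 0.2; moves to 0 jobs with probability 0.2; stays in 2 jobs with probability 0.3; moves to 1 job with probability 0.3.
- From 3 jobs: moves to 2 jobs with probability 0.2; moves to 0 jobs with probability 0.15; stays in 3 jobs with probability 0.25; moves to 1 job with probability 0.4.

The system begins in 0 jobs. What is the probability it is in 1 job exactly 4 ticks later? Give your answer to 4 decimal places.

0.3038

Propagate the distribution vector 4 ticks from 0 jobs.
After 0 ticks: (1.0000, 0.0000, 0.0000, 0.0000)
After 1 tick: (0.2000, 0.2500, 0.2000, 0.3500)
After 2 ticks: (0.1950, 0.3125, 0.2075, 0.2850)
After 3 ticks: (0.2014, 0.3031, 0.2051, 0.2904)
After 4 ticks: (0.2006, 0.3038, 0.2054, 0.2902)
P(in 1 job after 4 ticks) = 0.3038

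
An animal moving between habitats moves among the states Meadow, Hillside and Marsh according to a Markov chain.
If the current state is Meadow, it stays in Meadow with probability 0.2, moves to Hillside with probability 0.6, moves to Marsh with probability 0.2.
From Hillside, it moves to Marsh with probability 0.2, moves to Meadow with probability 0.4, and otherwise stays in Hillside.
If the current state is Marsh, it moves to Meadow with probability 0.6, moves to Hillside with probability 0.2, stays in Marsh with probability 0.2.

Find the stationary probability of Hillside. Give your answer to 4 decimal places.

0.4333

Let the stationary distribution be π with π = πP and π_1 + π_2 + π_3 = 1.
π_1 = 0.2·π_1 + 0.4·π_2 + 0.6·π_3
π_2 = 0.6·π_1 + 0.4·π_2 + 0.2·π_3
Solving with the normalization constraint gives π = (0.3667, 0.4333, 0.2000).
So the stationary probability of Hillside is 0.4333.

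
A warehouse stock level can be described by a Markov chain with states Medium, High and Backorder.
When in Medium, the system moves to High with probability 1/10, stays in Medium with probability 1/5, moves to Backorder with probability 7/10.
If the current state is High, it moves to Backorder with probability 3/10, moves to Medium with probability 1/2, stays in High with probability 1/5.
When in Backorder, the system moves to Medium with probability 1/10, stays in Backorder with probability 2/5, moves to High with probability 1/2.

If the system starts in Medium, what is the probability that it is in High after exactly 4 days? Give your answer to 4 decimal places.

Propagate the distribution vector 4 days from Medium.
After 0 days: (1.0000, 0.0000, 0.0000)
After 1 day: (0.2000, 0.1000, 0.7000)
After 2 days: (0.1600, 0.3900, 0.4500)
After 3 days: (0.2720, 0.3190, 0.4090)
After 4 days: (0.2548, 0.2955, 0.4497)
P(in High after 4 days) = 0.2955

0.2955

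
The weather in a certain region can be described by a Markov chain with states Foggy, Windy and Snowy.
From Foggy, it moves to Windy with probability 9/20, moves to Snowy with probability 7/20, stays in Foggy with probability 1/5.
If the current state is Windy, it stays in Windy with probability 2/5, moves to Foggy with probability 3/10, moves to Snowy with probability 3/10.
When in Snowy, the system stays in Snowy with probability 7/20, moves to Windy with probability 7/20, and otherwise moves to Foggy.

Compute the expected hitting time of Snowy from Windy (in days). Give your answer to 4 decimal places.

Let t(s) be the expected number of days to first reach Snowy from state s, with t(Snowy) = 0. Conditioning on the first day:
t(Foggy) = 1 + 0.2·t(Foggy) + 0.45·t(Windy)
t(Windy) = 1 + 0.3·t(Foggy) + 0.4·t(Windy)
Solving: t(Foggy) = 3.0435, t(Windy) = 3.1884.
Expected days from Windy to Snowy: 3.1884.

3.1884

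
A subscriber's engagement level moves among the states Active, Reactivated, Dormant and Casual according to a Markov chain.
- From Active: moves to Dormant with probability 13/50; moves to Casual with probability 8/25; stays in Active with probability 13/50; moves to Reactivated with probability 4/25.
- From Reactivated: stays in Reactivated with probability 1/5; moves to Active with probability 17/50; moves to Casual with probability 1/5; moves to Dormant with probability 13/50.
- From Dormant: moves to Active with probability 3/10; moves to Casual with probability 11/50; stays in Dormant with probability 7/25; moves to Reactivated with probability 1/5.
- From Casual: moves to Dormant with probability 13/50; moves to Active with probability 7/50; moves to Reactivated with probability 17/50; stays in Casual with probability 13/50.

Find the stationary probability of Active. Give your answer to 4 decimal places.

Let the stationary distribution be π with π = πP and π_1 + π_2 + π_3 + π_4 = 1.
π_1 = 0.26·π_1 + 0.34·π_2 + 0.3·π_3 + 0.14·π_4
π_2 = 0.16·π_1 + 0.2·π_2 + 0.2·π_3 + 0.34·π_4
π_3 = 0.26·π_1 + 0.26·π_2 + 0.28·π_3 + 0.26·π_4
Solving with the normalization constraint gives π = (0.2584, 0.2249, 0.2653, 0.2514).
So the stationary probability of Active is 0.2584.

0.2584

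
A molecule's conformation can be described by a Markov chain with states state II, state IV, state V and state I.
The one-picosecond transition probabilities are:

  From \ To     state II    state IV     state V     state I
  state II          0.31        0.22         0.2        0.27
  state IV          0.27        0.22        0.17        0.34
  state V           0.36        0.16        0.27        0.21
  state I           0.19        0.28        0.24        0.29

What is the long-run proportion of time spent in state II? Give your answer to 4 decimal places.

0.2787

Let the stationary distribution be π with π = πP and π_1 + π_2 + π_3 + π_4 = 1.
π_1 = 0.31·π_1 + 0.27·π_2 + 0.36·π_3 + 0.19·π_4
π_2 = 0.22·π_1 + 0.22·π_2 + 0.16·π_3 + 0.28·π_4
π_3 = 0.2·π_1 + 0.17·π_2 + 0.27·π_3 + 0.24·π_4
Solving with the normalization constraint gives π = (0.2787, 0.2235, 0.2198, 0.2780).
So the stationary probability of state II is 0.2787.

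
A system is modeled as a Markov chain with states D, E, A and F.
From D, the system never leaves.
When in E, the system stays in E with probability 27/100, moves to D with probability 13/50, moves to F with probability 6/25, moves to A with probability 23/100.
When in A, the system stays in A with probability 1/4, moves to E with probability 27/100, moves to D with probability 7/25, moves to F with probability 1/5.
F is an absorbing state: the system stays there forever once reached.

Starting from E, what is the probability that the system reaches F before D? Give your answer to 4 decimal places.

0.4656

Let h(s) be the probability of absorption at F starting from transient state s. Then h(F) = 1 and h(D) = 0. By first-step analysis:
h(E) = 0.26·0 + 0.27·h(E) + 0.23·h(A) + 0.24·1
h(A) = 0.28·0 + 0.27·h(E) + 0.25·h(A) + 0.2·1
Solving: h(E) = 0.4656, h(A) = 0.4343.
Starting from E, the probability is 0.4656.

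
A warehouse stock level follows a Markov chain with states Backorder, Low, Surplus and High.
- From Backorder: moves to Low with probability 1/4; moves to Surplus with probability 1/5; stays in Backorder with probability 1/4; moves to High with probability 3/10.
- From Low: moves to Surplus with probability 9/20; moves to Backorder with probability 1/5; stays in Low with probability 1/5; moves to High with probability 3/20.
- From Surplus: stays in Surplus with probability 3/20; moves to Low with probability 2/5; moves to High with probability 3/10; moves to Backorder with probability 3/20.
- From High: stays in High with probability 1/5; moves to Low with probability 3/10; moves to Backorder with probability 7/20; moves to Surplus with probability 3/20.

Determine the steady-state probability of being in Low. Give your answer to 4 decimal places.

Let the stationary distribution be π with π = πP and π_1 + π_2 + π_3 + π_4 = 1.
π_1 = 0.25·π_1 + 0.2·π_2 + 0.15·π_3 + 0.35·π_4
π_2 = 0.25·π_1 + 0.2·π_2 + 0.4·π_3 + 0.3·π_4
π_3 = 0.2·π_1 + 0.45·π_2 + 0.15·π_3 + 0.15·π_4
Solving with the normalization constraint gives π = (0.2345, 0.2845, 0.2471, 0.2339).
So the stationary probability of Low is 0.2845.

0.2845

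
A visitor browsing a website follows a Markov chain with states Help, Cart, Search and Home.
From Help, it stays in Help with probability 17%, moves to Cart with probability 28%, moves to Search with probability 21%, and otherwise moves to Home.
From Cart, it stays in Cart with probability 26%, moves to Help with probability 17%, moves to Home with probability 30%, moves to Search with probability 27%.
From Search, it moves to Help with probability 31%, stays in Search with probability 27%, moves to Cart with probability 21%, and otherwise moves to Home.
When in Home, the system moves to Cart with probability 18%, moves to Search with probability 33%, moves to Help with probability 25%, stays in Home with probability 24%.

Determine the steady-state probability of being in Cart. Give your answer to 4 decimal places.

Let the stationary distribution be π with π = πP and π_1 + π_2 + π_3 + π_4 = 1.
π_1 = 0.17·π_1 + 0.17·π_2 + 0.31·π_3 + 0.25·π_4
π_2 = 0.28·π_1 + 0.26·π_2 + 0.21·π_3 + 0.18·π_4
π_3 = 0.21·π_1 + 0.27·π_2 + 0.27·π_3 + 0.33·π_4
Solving with the normalization constraint gives π = (0.2296, 0.2295, 0.2723, 0.2686).
So the stationary probability of Cart is 0.2295.

0.2295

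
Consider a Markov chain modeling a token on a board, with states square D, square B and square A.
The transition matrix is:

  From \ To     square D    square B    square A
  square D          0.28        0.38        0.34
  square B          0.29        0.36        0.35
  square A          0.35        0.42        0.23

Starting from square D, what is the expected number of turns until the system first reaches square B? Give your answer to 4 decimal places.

Let t(s) be the expected number of turns to first reach square B from state s, with t(square B) = 0. Conditioning on the first turn:
t(square D) = 1 + 0.28·t(square D) + 0.34·t(square A)
t(square A) = 1 + 0.35·t(square D) + 0.23·t(square A)
Solving: t(square D) = 2.5494, t(square A) = 2.4575.
Expected turns from square D to square B: 2.5494.

2.5494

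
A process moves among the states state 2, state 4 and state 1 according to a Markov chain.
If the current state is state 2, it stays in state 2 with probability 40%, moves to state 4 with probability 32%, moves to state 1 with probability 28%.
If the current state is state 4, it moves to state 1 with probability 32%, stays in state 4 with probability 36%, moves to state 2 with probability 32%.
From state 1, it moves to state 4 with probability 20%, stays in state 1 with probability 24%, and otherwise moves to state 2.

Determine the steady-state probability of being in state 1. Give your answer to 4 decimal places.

Let the stationary distribution be π with π = πP and π_1 + π_2 + π_3 = 1.
π_1 = 0.4·π_1 + 0.32·π_2 + 0.56·π_3
π_2 = 0.32·π_1 + 0.36·π_2 + 0.2·π_3
Solving with the normalization constraint gives π = (0.4211, 0.2982, 0.2807).
So the stationary probability of state 1 is 0.2807.

0.2807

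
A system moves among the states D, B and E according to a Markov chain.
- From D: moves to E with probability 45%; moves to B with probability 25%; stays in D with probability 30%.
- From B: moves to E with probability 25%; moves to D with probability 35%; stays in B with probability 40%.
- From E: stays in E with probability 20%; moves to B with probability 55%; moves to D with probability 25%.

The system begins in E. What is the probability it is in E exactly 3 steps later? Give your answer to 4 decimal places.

Propagate the distribution vector 3 steps from E.
After 0 steps: (0.0000, 0.0000, 1.0000)
After 1 step: (0.2500, 0.5500, 0.2000)
After 2 steps: (0.3175, 0.3925, 0.2900)
After 3 steps: (0.3051, 0.3959, 0.2990)
P(in E after 3 steps) = 0.2990

0.2990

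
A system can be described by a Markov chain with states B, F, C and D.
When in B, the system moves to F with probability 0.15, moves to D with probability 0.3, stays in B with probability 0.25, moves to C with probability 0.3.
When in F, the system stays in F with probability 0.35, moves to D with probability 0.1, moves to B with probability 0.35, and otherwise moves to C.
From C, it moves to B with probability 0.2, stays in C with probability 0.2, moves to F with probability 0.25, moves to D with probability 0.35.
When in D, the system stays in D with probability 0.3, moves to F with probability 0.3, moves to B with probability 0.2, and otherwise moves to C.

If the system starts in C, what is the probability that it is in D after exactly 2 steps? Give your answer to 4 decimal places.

0.2600

Propagate the distribution vector 2 steps from C.
After 0 steps: (0.0000, 0.0000, 1.0000, 0.0000)
After 1 step: (0.2000, 0.2500, 0.2000, 0.3500)
After 2 steps: (0.2475, 0.2725, 0.2200, 0.2600)
P(in D after 2 steps) = 0.2600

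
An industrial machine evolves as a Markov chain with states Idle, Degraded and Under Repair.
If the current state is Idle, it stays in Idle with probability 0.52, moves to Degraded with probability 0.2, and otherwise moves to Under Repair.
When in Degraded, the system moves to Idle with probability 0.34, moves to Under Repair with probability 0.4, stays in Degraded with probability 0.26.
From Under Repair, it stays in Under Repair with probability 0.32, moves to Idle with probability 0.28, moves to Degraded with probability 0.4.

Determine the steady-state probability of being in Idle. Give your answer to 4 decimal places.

0.3907

Let the stationary distribution be π with π = πP and π_1 + π_2 + π_3 = 1.
π_1 = 0.52·π_1 + 0.34·π_2 + 0.28·π_3
π_2 = 0.2·π_1 + 0.26·π_2 + 0.4·π_3
Solving with the normalization constraint gives π = (0.3907, 0.2823, 0.3270).
So the stationary probability of Idle is 0.3907.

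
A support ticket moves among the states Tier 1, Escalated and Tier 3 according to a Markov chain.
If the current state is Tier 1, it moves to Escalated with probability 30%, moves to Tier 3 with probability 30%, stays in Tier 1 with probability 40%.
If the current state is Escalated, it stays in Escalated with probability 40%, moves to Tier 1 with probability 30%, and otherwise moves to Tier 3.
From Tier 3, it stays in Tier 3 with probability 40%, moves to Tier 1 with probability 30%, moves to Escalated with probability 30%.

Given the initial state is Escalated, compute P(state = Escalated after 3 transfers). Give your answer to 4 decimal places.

0.3340

Propagate the distribution vector 3 transfers from Escalated.
After 0 transfers: (0.0000, 1.0000, 0.0000)
After 1 transfer: (0.3000, 0.4000, 0.3000)
After 2 transfers: (0.3300, 0.3400, 0.3300)
After 3 transfers: (0.3330, 0.3340, 0.3330)
P(in Escalated after 3 transfers) = 0.3340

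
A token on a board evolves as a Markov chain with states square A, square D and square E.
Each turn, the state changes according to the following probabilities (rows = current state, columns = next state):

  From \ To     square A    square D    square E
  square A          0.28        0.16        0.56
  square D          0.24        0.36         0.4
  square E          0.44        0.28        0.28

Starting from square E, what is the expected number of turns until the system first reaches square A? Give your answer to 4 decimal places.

2.6376

Let t(s) be the expected number of turns to first reach square A from state s, with t(square A) = 0. Conditioning on the first turn:
t(square D) = 1 + 0.36·t(square D) + 0.4·t(square E)
t(square E) = 1 + 0.28·t(square D) + 0.28·t(square E)
Solving: t(square D) = 3.2110, t(square E) = 2.6376.
Expected turns from square E to square A: 2.6376.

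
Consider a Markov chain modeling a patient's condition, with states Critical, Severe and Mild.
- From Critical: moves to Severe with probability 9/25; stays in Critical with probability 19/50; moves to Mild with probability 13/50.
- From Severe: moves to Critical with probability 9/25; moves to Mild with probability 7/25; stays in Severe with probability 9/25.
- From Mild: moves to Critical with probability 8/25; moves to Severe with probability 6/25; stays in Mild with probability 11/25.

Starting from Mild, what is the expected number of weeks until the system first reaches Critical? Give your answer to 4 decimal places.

3.0220

Let t(s) be the expected number of weeks to first reach Critical from state s, with t(Critical) = 0. Conditioning on the first week:
t(Severe) = 1 + 0.36·t(Severe) + 0.28·t(Mild)
t(Mild) = 1 + 0.24·t(Severe) + 0.44·t(Mild)
Solving: t(Severe) = 2.8846, t(Mild) = 3.0220.
Expected weeks from Mild to Critical: 3.0220.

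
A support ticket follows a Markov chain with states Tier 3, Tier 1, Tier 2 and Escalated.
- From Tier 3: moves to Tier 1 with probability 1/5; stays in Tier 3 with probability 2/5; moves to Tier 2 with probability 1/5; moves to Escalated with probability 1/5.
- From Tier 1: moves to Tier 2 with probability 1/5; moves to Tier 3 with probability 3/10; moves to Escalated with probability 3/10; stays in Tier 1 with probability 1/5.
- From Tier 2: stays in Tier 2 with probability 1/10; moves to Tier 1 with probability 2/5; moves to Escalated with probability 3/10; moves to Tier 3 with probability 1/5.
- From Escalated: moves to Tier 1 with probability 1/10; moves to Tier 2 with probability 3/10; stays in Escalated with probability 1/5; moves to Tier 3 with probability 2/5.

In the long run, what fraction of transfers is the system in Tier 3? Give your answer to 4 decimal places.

Let the stationary distribution be π with π = πP and π_1 + π_2 + π_3 + π_4 = 1.
π_1 = 0.4·π_1 + 0.3·π_2 + 0.2·π_3 + 0.4·π_4
π_2 = 0.2·π_1 + 0.2·π_2 + 0.4·π_3 + 0.1·π_4
π_3 = 0.2·π_1 + 0.2·π_2 + 0.1·π_3 + 0.3·π_4
Solving with the normalization constraint gives π = (0.3376, 0.2166, 0.2038, 0.2420).
So the stationary probability of Tier 3 is 0.3376.

0.3376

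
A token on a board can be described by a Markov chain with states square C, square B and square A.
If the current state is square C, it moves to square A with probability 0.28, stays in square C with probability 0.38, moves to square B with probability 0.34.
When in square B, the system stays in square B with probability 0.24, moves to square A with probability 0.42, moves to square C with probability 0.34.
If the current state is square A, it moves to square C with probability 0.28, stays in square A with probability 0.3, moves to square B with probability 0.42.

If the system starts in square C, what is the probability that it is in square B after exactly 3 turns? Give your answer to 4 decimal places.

0.3338

Propagate the distribution vector 3 turns from square C.
After 0 turns: (1.0000, 0.0000, 0.0000)
After 1 turn: (0.3800, 0.3400, 0.2800)
After 2 turns: (0.3384, 0.3284, 0.3332)
After 3 turns: (0.3335, 0.3338, 0.3326)
P(in square B after 3 turns) = 0.3338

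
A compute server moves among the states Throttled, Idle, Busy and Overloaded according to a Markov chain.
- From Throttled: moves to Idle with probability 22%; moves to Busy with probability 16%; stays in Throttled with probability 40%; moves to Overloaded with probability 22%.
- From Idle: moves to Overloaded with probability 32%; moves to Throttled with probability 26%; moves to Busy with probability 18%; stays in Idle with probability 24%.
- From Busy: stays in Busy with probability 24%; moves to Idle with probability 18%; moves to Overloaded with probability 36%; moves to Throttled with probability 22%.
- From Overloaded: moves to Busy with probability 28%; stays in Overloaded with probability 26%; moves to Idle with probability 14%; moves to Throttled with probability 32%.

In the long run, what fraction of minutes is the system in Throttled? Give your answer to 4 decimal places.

Let the stationary distribution be π with π = πP and π_1 + π_2 + π_3 + π_4 = 1.
π_1 = 0.4·π_1 + 0.26·π_2 + 0.22·π_3 + 0.32·π_4
π_2 = 0.22·π_1 + 0.24·π_2 + 0.18·π_3 + 0.14·π_4
π_3 = 0.16·π_1 + 0.18·π_2 + 0.24·π_3 + 0.28·π_4
Solving with the normalization constraint gives π = (0.3119, 0.1928, 0.2147, 0.2806).
So the stationary probability of Throttled is 0.3119.

0.3119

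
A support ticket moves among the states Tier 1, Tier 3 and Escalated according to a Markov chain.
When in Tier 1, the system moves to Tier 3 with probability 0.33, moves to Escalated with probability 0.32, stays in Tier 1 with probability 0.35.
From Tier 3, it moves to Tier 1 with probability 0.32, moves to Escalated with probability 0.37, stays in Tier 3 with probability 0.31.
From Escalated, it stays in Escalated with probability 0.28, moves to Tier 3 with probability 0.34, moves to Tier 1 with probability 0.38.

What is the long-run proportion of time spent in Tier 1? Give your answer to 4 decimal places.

0.3499

Let the stationary distribution be π with π = πP and π_1 + π_2 + π_3 = 1.
π_1 = 0.35·π_1 + 0.32·π_2 + 0.38·π_3
π_2 = 0.33·π_1 + 0.31·π_2 + 0.34·π_3
Solving with the normalization constraint gives π = (0.3499, 0.3267, 0.3234).
So the stationary probability of Tier 1 is 0.3499.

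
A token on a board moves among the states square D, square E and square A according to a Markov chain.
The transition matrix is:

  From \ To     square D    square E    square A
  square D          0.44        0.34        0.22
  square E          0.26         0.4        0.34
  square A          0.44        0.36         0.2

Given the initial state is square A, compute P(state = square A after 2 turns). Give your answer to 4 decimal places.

0.2592

Sum over the intermediate state after 1 turn:
P = P(square A→square D)·P(square D→square A) + P(square A→square E)·P(square E→square A) + P(square A→square A)·P(square A→square A)
  = 0.44×0.22 + 0.36×0.34 + 0.2×0.2
  = 0.0968 + 0.1224 + 0.0400 = 0.2592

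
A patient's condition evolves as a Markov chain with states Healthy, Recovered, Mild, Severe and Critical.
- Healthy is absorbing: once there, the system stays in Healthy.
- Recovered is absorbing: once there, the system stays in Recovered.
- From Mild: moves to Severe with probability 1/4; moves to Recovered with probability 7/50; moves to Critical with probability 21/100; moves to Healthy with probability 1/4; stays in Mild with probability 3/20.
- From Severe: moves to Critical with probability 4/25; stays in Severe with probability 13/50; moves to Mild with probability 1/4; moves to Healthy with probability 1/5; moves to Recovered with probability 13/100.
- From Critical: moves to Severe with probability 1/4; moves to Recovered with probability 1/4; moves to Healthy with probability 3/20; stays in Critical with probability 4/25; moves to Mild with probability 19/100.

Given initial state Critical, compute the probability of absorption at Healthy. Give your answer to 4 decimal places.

0.4794

Let h(s) be the probability of absorption at Healthy starting from transient state s. Then h(Healthy) = 1 and h(Recovered) = 0. By first-step analysis:
h(Mild) = 0.25·1 + 0.14·0 + 0.15·h(Mild) + 0.25·h(Severe) + 0.21·h(Critical)
h(Severe) = 0.2·1 + 0.13·0 + 0.25·h(Mild) + 0.26·h(Severe) + 0.16·h(Critical)
h(Critical) = 0.15·1 + 0.25·0 + 0.19·h(Mild) + 0.25·h(Severe) + 0.16·h(Critical)
Solving: h(Mild) = 0.5802, h(Severe) = 0.5699, h(Critical) = 0.4794.
Starting from Critical, the probability is 0.4794.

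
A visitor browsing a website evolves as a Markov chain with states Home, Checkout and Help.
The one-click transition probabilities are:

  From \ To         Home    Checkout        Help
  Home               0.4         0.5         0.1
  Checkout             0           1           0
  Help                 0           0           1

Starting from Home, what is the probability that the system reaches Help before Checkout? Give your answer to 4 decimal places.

0.1667

Let h(s) be the probability of absorption at Help starting from transient state s. Then h(Help) = 1 and h(Checkout) = 0. By first-step analysis:
h(Home) = 0.4·h(Home) + 0.5·0 + 0.1·1
Solving: h(Home) = 0.1667.
Starting from Home, the probability is 0.1667.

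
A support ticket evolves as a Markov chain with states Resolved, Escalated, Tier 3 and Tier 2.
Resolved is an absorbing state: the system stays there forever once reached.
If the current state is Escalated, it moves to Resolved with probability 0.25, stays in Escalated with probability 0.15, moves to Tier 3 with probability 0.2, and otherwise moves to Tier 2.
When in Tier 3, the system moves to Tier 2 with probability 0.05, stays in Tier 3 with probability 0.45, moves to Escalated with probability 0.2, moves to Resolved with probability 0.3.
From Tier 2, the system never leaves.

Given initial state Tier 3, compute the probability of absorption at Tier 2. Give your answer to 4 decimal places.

0.2865

Let h(s) be the probability of absorption at Tier 2 starting from transient state s. Then h(Tier 2) = 1 and h(Resolved) = 0. By first-step analysis:
h(Escalated) = 0.25·0 + 0.15·h(Escalated) + 0.2·h(Tier 3) + 0.4·1
h(Tier 3) = 0.3·0 + 0.2·h(Escalated) + 0.45·h(Tier 3) + 0.05·1
Solving: h(Escalated) = 0.5380, h(Tier 3) = 0.2865.
Starting from Tier 3, the probability is 0.2865.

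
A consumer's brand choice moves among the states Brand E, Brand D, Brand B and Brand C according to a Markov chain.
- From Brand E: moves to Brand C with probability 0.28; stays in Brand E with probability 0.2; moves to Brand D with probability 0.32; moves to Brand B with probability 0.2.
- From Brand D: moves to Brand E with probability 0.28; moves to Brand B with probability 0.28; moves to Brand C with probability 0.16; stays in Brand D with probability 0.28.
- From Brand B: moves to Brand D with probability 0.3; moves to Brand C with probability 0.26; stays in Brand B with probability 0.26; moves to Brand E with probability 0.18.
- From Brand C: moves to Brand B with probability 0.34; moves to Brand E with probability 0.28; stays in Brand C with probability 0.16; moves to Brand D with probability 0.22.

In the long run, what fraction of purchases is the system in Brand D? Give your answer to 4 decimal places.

0.2819

Let the stationary distribution be π with π = πP and π_1 + π_2 + π_3 + π_4 = 1.
π_1 = 0.2·π_1 + 0.28·π_2 + 0.18·π_3 + 0.28·π_4
π_2 = 0.32·π_1 + 0.28·π_2 + 0.3·π_3 + 0.22·π_4
π_3 = 0.2·π_1 + 0.28·π_2 + 0.26·π_3 + 0.34·π_4
Solving with the normalization constraint gives π = (0.2344, 0.2819, 0.2688, 0.2150).
So the stationary probability of Brand D is 0.2819.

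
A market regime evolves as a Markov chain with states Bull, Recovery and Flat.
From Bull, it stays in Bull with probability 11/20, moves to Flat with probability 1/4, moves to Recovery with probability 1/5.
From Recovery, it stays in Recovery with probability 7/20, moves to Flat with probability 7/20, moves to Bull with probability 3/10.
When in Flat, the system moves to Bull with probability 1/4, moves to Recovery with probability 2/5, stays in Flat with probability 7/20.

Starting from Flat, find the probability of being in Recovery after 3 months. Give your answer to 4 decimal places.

0.3145

Propagate the distribution vector 3 months from Flat.
After 0 months: (0.0000, 0.0000, 1.0000)
After 1 month: (0.2500, 0.4000, 0.3500)
After 2 months: (0.3450, 0.3300, 0.3250)
After 3 months: (0.3700, 0.3145, 0.3155)
P(in Recovery after 3 months) = 0.3145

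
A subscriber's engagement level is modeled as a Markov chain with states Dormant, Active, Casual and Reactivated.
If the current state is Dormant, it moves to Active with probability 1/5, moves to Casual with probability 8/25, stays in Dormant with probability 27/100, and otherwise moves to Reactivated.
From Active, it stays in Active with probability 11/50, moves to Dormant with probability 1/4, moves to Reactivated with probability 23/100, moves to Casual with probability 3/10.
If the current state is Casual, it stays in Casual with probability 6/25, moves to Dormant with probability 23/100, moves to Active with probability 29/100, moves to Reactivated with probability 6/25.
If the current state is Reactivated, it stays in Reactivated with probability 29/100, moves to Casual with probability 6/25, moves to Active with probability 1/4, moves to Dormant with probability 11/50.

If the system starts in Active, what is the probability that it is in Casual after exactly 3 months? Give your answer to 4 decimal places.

Propagate the distribution vector 3 months from Active.
After 0 months: (0.0000, 1.0000, 0.0000, 0.0000)
After 1 month: (0.2500, 0.2200, 0.3000, 0.2300)
After 2 months: (0.2421, 0.2429, 0.2732, 0.2418)
After 3 months: (0.2421, 0.2415, 0.2739, 0.2424)
P(in Casual after 3 months) = 0.2739

0.2739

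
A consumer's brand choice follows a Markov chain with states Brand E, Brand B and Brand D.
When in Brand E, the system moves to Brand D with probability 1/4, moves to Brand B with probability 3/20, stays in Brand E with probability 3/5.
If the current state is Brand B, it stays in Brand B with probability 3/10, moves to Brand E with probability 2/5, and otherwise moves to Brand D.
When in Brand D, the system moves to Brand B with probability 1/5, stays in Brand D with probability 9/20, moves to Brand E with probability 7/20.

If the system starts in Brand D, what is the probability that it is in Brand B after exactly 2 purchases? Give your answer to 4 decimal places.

0.2025

Sum over the intermediate state after 1 purchase:
P = P(Brand D→Brand E)·P(Brand E→Brand B) + P(Brand D→Brand B)·P(Brand B→Brand B) + P(Brand D→Brand D)·P(Brand D→Brand B)
  = 0.35×0.15 + 0.2×0.3 + 0.45×0.2
  = 0.0525 + 0.0600 + 0.0900 = 0.2025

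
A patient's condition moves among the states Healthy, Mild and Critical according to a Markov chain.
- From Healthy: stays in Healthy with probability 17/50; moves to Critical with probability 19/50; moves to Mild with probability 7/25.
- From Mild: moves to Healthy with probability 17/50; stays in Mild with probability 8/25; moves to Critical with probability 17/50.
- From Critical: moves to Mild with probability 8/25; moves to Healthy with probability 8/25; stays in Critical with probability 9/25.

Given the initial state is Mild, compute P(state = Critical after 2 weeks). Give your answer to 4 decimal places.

Sum over the intermediate state after 1 week:
P = P(Mild→Healthy)·P(Healthy→Critical) + P(Mild→Mild)·P(Mild→Critical) + P(Mild→Critical)·P(Critical→Critical)
  = 0.34×0.38 + 0.32×0.34 + 0.34×0.36
  = 0.1292 + 0.1088 + 0.1224 = 0.3604

0.3604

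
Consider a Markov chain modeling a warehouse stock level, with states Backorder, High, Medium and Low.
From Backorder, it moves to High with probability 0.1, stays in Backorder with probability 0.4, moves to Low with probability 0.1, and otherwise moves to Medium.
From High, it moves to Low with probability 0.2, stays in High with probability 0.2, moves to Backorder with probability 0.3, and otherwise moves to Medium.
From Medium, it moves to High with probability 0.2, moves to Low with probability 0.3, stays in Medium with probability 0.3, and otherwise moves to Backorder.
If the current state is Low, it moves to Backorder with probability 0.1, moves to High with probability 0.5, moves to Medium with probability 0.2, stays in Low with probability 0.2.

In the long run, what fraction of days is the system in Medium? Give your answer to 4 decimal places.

0.3049

Let the stationary distribution be π with π = πP and π_1 + π_2 + π_3 + π_4 = 1.
π_1 = 0.4·π_1 + 0.3·π_2 + 0.2·π_3 + 0.1·π_4
π_2 = 0.1·π_1 + 0.2·π_2 + 0.2·π_3 + 0.5·π_4
π_3 = 0.4·π_1 + 0.3·π_2 + 0.3·π_3 + 0.2·π_4
Solving with the normalization constraint gives π = (0.2539, 0.2361, 0.3049, 0.2051).
So the stationary probability of Medium is 0.3049.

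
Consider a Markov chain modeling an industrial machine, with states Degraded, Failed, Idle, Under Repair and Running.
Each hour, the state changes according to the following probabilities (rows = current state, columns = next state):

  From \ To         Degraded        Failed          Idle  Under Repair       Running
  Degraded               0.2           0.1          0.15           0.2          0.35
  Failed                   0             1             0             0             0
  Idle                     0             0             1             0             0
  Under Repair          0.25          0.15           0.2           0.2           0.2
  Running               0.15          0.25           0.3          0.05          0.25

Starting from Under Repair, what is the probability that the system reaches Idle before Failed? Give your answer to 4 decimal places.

Let h(s) be the probability of absorption at Idle starting from transient state s. Then h(Idle) = 1 and h(Failed) = 0. By first-step analysis:
h(Degraded) = 0.2·h(Degraded) + 0.1·0 + 0.15·1 + 0.2·h(Under Repair) + 0.35·h(Running)
h(Under Repair) = 0.25·h(Degraded) + 0.15·0 + 0.2·1 + 0.2·h(Under Repair) + 0.2·h(Running)
h(Running) = 0.15·h(Degraded) + 0.25·0 + 0.3·1 + 0.05·h(Under Repair) + 0.25·h(Running)
Solving: h(Degraded) = 0.5705, h(Under Repair) = 0.5662, h(Running) = 0.5518.
Starting from Under Repair, the probability is 0.5662.

0.5662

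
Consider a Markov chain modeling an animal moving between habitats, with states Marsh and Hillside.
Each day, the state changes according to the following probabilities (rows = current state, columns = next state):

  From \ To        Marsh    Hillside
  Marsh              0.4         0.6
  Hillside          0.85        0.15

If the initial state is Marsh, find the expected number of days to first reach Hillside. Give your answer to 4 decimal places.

Let t(s) be the expected number of days to first reach Hillside from state s, with t(Hillside) = 0. Conditioning on the first day:
t(Marsh) = 1 + 0.4·t(Marsh)
Solving: t(Marsh) = 1.6667.
Expected days from Marsh to Hillside: 1.6667.

1.6667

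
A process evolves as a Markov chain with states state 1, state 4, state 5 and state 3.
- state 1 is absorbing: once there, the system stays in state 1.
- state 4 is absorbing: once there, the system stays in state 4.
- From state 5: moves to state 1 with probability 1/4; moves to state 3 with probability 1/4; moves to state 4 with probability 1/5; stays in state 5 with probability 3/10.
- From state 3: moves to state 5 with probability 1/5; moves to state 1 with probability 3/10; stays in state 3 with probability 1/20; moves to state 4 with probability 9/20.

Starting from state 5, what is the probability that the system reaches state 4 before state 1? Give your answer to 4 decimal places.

Let h(s) be the probability of absorption at state 4 starting from transient state s. Then h(state 4) = 1 and h(state 1) = 0. By first-step analysis:
h(state 5) = 0.25·0 + 0.2·1 + 0.3·h(state 5) + 0.25·h(state 3)
h(state 3) = 0.3·0 + 0.45·1 + 0.2·h(state 5) + 0.05·h(state 3)
Solving: h(state 5) = 0.4919, h(state 3) = 0.5772.
Starting from state 5, the probability is 0.4919.

0.4919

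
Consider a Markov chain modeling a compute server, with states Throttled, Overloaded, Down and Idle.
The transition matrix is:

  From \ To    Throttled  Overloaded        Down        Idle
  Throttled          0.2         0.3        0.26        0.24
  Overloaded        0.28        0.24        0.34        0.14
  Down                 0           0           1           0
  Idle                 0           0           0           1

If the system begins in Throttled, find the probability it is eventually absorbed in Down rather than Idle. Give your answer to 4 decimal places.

0.5718

Let h(s) be the probability of absorption at Down starting from transient state s. Then h(Down) = 1 and h(Idle) = 0. By first-step analysis:
h(Throttled) = 0.2·h(Throttled) + 0.3·h(Overloaded) + 0.26·1 + 0.24·0
h(Overloaded) = 0.28·h(Throttled) + 0.24·h(Overloaded) + 0.34·1 + 0.14·0
Solving: h(Throttled) = 0.5718, h(Overloaded) = 0.6580.
Starting from Throttled, the probability is 0.5718.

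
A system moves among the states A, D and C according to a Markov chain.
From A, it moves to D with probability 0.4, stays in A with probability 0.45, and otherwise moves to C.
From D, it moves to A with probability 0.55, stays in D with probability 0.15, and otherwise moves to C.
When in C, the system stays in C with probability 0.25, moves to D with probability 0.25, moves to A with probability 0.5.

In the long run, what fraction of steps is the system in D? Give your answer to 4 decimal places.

0.2941

Let the stationary distribution be π with π = πP and π_1 + π_2 + π_3 = 1.
π_1 = 0.45·π_1 + 0.55·π_2 + 0.5·π_3
π_2 = 0.4·π_1 + 0.15·π_2 + 0.25·π_3
Solving with the normalization constraint gives π = (0.4902, 0.2941, 0.2157).
So the stationary probability of D is 0.2941.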